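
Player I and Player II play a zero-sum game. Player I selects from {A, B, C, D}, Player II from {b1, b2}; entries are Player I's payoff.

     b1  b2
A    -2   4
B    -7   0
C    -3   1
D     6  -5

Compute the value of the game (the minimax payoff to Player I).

14/17

Row minima: A → -2, B → -7, C → -3, D → -5; maximin = -2.
Column maxima: b1 → 6, b2 → 4; minimax = 4.
-2 ≠ 4, so there is no saddle point; optimal play is mixed.
B is strictly dominated by A, so Player I never plays it.
C is strictly dominated by A, so Player I never plays it.
On the remaining 2×2 (A, D vs b1, b2):
Let Player I play A with probability p. Expected payoff against b1: (-2)p + 6(1−p) = −8p + 6; against b2: 4p + (-5)(1−p) = 9p − 5.
Setting these equal: −8p + 6 = 9p − 5 ⇒ −17p = -11 ⇒ p = 11/17, and the value is (-8)·(11/17) + 6 = 14/17.
For Player II: with q = P(b1), equating A's and D's payoffs gives −6q + 4 = 11q − 5 ⇒ q = 9/17.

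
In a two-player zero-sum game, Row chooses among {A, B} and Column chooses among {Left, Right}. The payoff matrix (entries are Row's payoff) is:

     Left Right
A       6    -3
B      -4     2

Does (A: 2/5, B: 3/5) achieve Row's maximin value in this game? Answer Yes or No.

Yes

Against Left this mix gives (2/5)·6 + (3/5)·(-4) = 0.
Against Right this mix gives (2/5)·(-3) + (3/5)·2 = 0.
All of Column's active replies (Left, Right) yield 0, and no column does worse for Row. The mix makes Column indifferent and guarantees 0, so it is optimal.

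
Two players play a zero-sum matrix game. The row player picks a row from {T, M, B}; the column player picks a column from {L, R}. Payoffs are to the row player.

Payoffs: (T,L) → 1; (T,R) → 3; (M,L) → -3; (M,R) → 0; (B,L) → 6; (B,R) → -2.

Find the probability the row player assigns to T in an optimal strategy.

4/5

Row minima: T → 1, M → -3, B → -2; maximin = 1.
Column maxima: L → 6, R → 3; minimax = 3.
1 ≠ 3, so there is no saddle point; optimal play is mixed.
M is strictly dominated by T, so the row player never plays it.
On the remaining 2×2 (T, B vs L, R):
Let the row player play T with probability p. Expected payoff against L: 1p + 6(1−p) = −5p + 6; against R: 3p + (-2)(1−p) = 5p − 2.
Setting these equal: −5p + 6 = 5p − 2 ⇒ −10p = -8 ⇒ p = 4/5, and the value is (-5)·(4/5) + 6 = 2.
For the column player: with q = P(L), equating T's and B's payoffs gives −2q + 3 = 8q − 2 ⇒ q = 1/2.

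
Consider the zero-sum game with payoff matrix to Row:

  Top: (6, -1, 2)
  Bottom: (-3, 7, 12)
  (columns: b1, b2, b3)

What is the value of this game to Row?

Row minima: Top → -1, Bottom → -3; maximin = -1.
Column maxima: b1 → 6, b2 → 7, b3 → 12; minimax = 6.
-1 ≠ 6, so there is no saddle point; optimal play is mixed.
b3 is strictly dominated by b2 (it gives Row strictly more in every row), so Column never plays it.
On the remaining 2×2 (Top, Bottom vs b1, b2):
Let Row play Top with probability p. Expected payoff against b1: 6p + (-3)(1−p) = 9p − 3; against b2: (-1)p + 7(1−p) = −8p + 7.
Setting these equal: 9p − 3 = −8p + 7 ⇒ 17p = 10 ⇒ p = 10/17, and the value is (9)·(10/17) − 3 = 39/17.
For Column: with q = P(b1), equating Top's and Bottom's payoffs gives 7q − 1 = −10q + 7 ⇒ q = 8/17.

39/17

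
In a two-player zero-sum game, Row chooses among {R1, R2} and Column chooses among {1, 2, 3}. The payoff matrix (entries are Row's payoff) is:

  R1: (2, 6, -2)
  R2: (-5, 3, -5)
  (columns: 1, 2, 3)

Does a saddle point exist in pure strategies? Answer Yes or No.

Yes

Row minima: R1 → -2, R2 → -5; maximin = -2.
Column maxima: 1 → 2, 2 → 6, 3 → -2; minimax = -2.
maximin = minimax = -2, so a saddle point exists.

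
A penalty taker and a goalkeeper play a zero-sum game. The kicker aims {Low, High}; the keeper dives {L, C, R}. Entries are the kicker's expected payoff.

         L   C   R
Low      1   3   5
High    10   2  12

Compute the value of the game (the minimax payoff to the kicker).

14/5

Row minima: Low → 1, High → 2; maximin = 2.
Column maxima: L → 10, C → 3, R → 12; minimax = 3.
2 ≠ 3, so there is no saddle point; optimal play is mixed.
R is strictly dominated by L (it gives the kicker strictly more in every row), so the keeper never plays it.
On the remaining 2×2 (Low, High vs L, C):
Let the kicker play Low with probability p. Expected payoff against L: 1p + 10(1−p) = −9p + 10; against C: 3p + 2(1−p) = p + 2.
Setting these equal: −9p + 10 = p + 2 ⇒ −10p = -8 ⇒ p = 4/5, and the value is (-9)·(4/5) + 10 = 14/5.
For the keeper: with q = P(L), equating Low's and High's payoffs gives −2q + 3 = 8q + 2 ⇒ q = 1/10.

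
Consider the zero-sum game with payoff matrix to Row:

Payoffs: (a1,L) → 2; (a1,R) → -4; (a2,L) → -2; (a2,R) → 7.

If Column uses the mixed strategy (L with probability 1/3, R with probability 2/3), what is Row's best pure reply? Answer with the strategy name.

a2

Expected payoff of a1: (1/3)·2 + (2/3)·(-4) = -2.
Expected payoff of a2: (1/3)·(-2) + (2/3)·7 = 4.
The largest is 4, so Row's best response is a2.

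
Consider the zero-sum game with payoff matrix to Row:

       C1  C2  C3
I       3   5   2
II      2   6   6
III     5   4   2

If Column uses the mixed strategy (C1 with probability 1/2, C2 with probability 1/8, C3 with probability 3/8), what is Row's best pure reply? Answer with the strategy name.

Expected payoff of I: (1/2)·3 + (1/8)·5 + (3/8)·2 = 23/8.
Expected payoff of II: (1/2)·2 + (1/8)·6 + (3/8)·6 = 4.
Expected payoff of III: (1/2)·5 + (1/8)·4 + (3/8)·2 = 15/4.
The largest is 4, so Row's best response is II.

II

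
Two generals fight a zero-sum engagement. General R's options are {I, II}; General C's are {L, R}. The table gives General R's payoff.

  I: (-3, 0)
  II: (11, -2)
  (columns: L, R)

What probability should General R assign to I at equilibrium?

Row minima: I → -3, II → -2; maximin = -2.
Column maxima: L → 11, R → 0; minimax = 0.
-2 ≠ 0, so there is no saddle point; optimal play is mixed.
Let General R play I with probability p. Expected payoff against L: (-3)p + 11(1−p) = −14p + 11; against R: 0p + (-2)(1−p) = 2p − 2.
Setting these equal: −14p + 11 = 2p − 2 ⇒ −16p = -13 ⇒ p = 13/16, and the value is (-14)·(13/16) + 11 = -3/8.
For General C: with q = P(L), equating I's and II's payoffs gives −3q = 13q − 2 ⇒ q = 1/8.

13/16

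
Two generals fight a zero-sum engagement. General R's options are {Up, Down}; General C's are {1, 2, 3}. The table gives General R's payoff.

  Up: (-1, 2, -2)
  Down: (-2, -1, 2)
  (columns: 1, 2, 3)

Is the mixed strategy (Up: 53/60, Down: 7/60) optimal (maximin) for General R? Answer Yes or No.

Against 1 this mix gives (53/60)·(-1) + (7/60)·(-2) = -67/60.
Against 2 this mix gives (53/60)·2 + (7/60)·(-1) = 33/20.
Against 3 this mix gives (53/60)·(-2) + (7/60)·2 = -23/15.
General C will play 3, holding General R to -23/15. Shifting weight toward the row that does better against 3 would raise this floor (the equalizing mix achieves -6/5 against both 3 and 1), so the proposed strategy is not optimal.

No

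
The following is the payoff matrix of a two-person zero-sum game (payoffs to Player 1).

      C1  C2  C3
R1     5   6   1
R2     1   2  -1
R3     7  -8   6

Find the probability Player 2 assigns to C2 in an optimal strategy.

5/19

Row minima: R1 → 1, R2 → -1, R3 → -8; maximin = 1.
Column maxima: C1 → 7, C2 → 6, C3 → 6; minimax = 6.
1 ≠ 6, so there is no saddle point; optimal play is mixed.
R2 is strictly dominated by R1, so Player 1 never plays it.
C1 is strictly dominated by C3 (it gives Player 1 strictly more in every row), so Player 2 never plays it.
On the remaining 2×2 (R1, R3 vs C2, C3):
Let Player 1 play R1 with probability p. Expected payoff against C2: 6p + (-8)(1−p) = 14p − 8; against C3: 1p + 6(1−p) = −5p + 6.
Setting these equal: 14p − 8 = −5p + 6 ⇒ 19p = 14 ⇒ p = 14/19, and the value is (14)·(14/19) − 8 = 44/19.
For Player 2: with q = P(C2), equating R1's and R3's payoffs gives 5q + 1 = −14q + 6 ⇒ q = 5/19.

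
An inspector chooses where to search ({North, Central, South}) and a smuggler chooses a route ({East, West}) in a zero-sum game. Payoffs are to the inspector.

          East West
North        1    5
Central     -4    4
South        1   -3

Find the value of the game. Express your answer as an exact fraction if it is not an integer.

1

Row minima: North → 1, Central → -4, South → -3; maximin = 1.
Column maxima: East → 1, West → 5; minimax = 1.
Since maximin = minimax = 1, there is a saddle point and the value is 1.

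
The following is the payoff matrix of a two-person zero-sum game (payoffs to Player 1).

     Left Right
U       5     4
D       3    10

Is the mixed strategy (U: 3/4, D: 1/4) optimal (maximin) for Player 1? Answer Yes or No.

No

Against Left this mix gives (3/4)·5 + (1/4)·3 = 9/2.
Against Right this mix gives (3/4)·4 + (1/4)·10 = 11/2.
Player 2 will play Left, holding Player 1 to 9/2. Shifting weight toward the row that does better against Left would raise this floor (the equalizing mix achieves 19/4 against both Left and Right), so the proposed strategy is not optimal.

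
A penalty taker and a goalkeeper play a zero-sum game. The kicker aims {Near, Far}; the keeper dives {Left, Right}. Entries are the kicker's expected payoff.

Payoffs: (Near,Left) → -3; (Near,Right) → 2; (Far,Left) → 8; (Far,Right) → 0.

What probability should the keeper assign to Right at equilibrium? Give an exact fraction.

11/13

Row minima: Near → -3, Far → 0; maximin = 0.
Column maxima: Left → 8, Right → 2; minimax = 2.
0 ≠ 2, so there is no saddle point; optimal play is mixed.
Let the kicker play Near with probability p. Expected payoff against Left: (-3)p + 8(1−p) = −11p + 8; against Right: 2p + 0(1−p) = 2p.
Setting these equal: −11p + 8 = 2p ⇒ −13p = -8 ⇒ p = 8/13, and the value is (-11)·(8/13) + 8 = 16/13.
For the keeper: with q = P(Left), equating Near's and Far's payoffs gives −5q + 2 = 8q ⇒ q = 2/13.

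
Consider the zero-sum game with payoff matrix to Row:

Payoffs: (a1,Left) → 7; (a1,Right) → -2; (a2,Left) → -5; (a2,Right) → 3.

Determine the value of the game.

11/17

Row minima: a1 → -2, a2 → -5; maximin = -2.
Column maxima: Left → 7, Right → 3; minimax = 3.
-2 ≠ 3, so there is no saddle point; optimal play is mixed.
Let Row play a1 with probability p. Expected payoff against Left: 7p + (-5)(1−p) = 12p − 5; against Right: (-2)p + 3(1−p) = −5p + 3.
Setting these equal: 12p − 5 = −5p + 3 ⇒ 17p = 8 ⇒ p = 8/17, and the value is (12)·(8/17) − 5 = 11/17.
For Column: with q = P(Left), equating a1's and a2's payoffs gives 9q − 2 = −8q + 3 ⇒ q = 5/17.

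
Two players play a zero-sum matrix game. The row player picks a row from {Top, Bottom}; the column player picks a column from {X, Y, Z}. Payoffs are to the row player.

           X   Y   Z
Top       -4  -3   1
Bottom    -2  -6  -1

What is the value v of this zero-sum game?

Row minima: Top → -4, Bottom → -6; maximin = -4.
Column maxima: X → -2, Y → -3, Z → 1; minimax = -3.
-4 ≠ -3, so there is no saddle point; optimal play is mixed.
Z is strictly dominated by X (it gives the row player strictly more in every row), so the column player never plays it.
On the remaining 2×2 (Top, Bottom vs X, Y):
Let the row player play Top with probability p. Expected payoff against X: (-4)p + (-2)(1−p) = −2p − 2; against Y: (-3)p + (-6)(1−p) = 3p − 6.
Setting these equal: −2p − 2 = 3p − 6 ⇒ −5p = -4 ⇒ p = 4/5, and the value is (-2)·(4/5) − 2 = -18/5.
For the column player: with q = P(X), equating Top's and Bottom's payoffs gives −q − 3 = 4q − 6 ⇒ q = 3/5.

-18/5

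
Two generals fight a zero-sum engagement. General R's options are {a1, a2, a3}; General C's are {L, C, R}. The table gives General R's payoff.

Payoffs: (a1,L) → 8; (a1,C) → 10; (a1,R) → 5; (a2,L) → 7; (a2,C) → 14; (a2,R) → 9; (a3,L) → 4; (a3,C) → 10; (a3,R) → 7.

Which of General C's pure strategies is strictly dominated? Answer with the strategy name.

L holds General R's payoff strictly below C in every row: 8 < 10, 7 < 14, 4 < 10.
So C is strictly dominated for General C.

C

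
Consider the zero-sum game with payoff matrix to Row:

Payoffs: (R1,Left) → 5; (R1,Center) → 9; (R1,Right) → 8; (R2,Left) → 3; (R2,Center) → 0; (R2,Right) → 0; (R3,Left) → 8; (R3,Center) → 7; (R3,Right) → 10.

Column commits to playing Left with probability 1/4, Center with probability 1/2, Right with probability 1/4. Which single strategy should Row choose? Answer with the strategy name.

Expected payoff of R1: (1/4)·5 + (1/2)·9 + (1/4)·8 = 31/4.
Expected payoff of R2: (1/4)·3 + (1/2)·0 + (1/4)·0 = 3/4.
Expected payoff of R3: (1/4)·8 + (1/2)·7 + (1/4)·10 = 8.
The largest is 8, so Row's best response is R3.

R3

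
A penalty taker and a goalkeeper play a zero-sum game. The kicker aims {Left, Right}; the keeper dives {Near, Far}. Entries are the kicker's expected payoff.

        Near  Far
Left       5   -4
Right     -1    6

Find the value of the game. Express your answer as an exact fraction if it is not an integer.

Row minima: Left → -4, Right → -1; maximin = -1.
Column maxima: Near → 5, Far → 6; minimax = 5.
-1 ≠ 5, so there is no saddle point; optimal play is mixed.
Let the kicker play Left with probability p. Expected payoff against Near: 5p + (-1)(1−p) = 6p − 1; against Far: (-4)p + 6(1−p) = −10p + 6.
Setting these equal: 6p − 1 = −10p + 6 ⇒ 16p = 7 ⇒ p = 7/16, and the value is (6)·(7/16) − 1 = 13/8.
For the keeper: with q = P(Near), equating Left's and Right's payoffs gives 9q − 4 = −7q + 6 ⇒ q = 5/8.

13/8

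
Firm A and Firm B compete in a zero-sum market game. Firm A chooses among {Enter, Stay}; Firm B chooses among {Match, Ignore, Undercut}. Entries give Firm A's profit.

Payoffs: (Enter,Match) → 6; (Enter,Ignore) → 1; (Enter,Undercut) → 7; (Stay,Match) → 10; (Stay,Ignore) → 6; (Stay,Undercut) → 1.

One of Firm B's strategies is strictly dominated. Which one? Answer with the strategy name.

Ignore holds Firm A's payoff strictly below Match in every row: 1 < 6, 6 < 10.
So Match is strictly dominated for Firm B.

Match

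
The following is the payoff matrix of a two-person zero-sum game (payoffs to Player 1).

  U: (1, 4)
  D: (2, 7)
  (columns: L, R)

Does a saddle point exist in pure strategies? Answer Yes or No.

Yes

Row minima: U → 1, D → 2; maximin = 2.
Column maxima: L → 2, R → 7; minimax = 2.
maximin = minimax = 2, so a saddle point exists.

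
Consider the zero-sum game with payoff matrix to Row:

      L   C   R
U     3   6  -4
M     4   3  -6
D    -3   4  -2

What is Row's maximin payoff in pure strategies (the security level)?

Row minima: U → -4, M → -6, D → -3.
The best of these is -3.

-3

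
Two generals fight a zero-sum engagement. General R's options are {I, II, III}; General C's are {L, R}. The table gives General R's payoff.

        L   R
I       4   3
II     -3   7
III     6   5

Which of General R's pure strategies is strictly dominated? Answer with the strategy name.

III gives a strictly higher payoff than I against every column: 6 > 4, 5 > 3.
So I is strictly dominated and General R never plays it.

I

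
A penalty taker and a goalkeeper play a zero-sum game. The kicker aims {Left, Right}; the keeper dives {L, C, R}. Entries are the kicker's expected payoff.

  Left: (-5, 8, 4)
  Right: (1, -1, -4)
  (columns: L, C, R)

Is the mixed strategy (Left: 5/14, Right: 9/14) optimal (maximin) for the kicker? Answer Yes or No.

Against L this mix gives (5/14)·(-5) + (9/14)·1 = -8/7.
Against C this mix gives (5/14)·8 + (9/14)·(-1) = 31/14.
Against R this mix gives (5/14)·4 + (9/14)·(-4) = -8/7.
All of the keeper's active replies (L, R) yield -8/7, and no column does worse for the kicker. The mix makes the keeper indifferent and guarantees -8/7, so it is optimal.

Yes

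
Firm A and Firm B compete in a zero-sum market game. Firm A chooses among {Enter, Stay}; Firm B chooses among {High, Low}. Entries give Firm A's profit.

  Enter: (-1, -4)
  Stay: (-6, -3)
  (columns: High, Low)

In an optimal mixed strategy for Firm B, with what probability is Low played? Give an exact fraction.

5/6

Row minima: Enter → -4, Stay → -6; maximin = -4.
Column maxima: High → -1, Low → -3; minimax = -3.
-4 ≠ -3, so there is no saddle point; optimal play is mixed.
Let Firm A play Enter with probability p. Expected payoff against High: (-1)p + (-6)(1−p) = 5p − 6; against Low: (-4)p + (-3)(1−p) = −p − 3.
Setting these equal: 5p − 6 = −p − 3 ⇒ 6p = 3 ⇒ p = 1/2, and the value is (5)·(1/2) − 6 = -7/2.
For Firm B: with q = P(High), equating Enter's and Stay's payoffs gives 3q − 4 = −3q − 3 ⇒ q = 1/6.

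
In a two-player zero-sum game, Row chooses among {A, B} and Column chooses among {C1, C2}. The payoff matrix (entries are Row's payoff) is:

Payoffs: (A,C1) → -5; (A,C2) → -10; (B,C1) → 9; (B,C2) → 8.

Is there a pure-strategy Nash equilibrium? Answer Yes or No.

Row minima: A → -10, B → 8; maximin = 8.
Column maxima: C1 → 9, C2 → 8; minimax = 8.
maximin = minimax = 8, so a saddle point exists.

Yes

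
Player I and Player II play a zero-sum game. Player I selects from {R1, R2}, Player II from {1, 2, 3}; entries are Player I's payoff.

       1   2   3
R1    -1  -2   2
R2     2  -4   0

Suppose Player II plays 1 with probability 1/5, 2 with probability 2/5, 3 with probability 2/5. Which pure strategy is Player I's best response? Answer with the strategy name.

Expected payoff of R1: (1/5)·(-1) + (2/5)·(-2) + (2/5)·2 = -1/5.
Expected payoff of R2: (1/5)·2 + (2/5)·(-4) + (2/5)·0 = -6/5.
The largest is -1/5, so Player I's best response is R1.

R1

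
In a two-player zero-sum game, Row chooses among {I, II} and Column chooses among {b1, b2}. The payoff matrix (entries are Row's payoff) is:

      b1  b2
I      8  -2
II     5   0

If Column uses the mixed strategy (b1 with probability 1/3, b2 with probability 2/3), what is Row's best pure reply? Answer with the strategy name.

Expected payoff of I: (1/3)·8 + (2/3)·(-2) = 4/3.
Expected payoff of II: (1/3)·5 + (2/3)·0 = 5/3.
The largest is 5/3, so Row's best response is II.

II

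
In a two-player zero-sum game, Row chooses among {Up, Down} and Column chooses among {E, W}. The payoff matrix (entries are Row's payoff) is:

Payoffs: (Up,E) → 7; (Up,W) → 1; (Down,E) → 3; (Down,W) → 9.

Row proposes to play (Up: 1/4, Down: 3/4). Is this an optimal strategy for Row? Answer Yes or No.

Against E this mix gives (1/4)·7 + (3/4)·3 = 4.
Against W this mix gives (1/4)·1 + (3/4)·9 = 7.
Column will play E, holding Row to 4. Shifting weight toward the row that does better against E would raise this floor (the equalizing mix achieves 5 against both E and W), so the proposed strategy is not optimal.

No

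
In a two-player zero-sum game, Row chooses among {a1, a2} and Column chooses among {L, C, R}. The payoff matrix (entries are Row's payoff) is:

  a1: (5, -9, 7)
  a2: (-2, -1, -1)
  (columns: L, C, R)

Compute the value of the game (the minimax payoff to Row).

-23/15

Row minima: a1 → -9, a2 → -2; maximin = -2.
Column maxima: L → 5, C → -1, R → 7; minimax = -1.
-2 ≠ -1, so there is no saddle point; optimal play is mixed.
R is strictly dominated by L (it gives Row strictly more in every row), so Column never plays it.
On the remaining 2×2 (a1, a2 vs L, C):
Let Row play a1 with probability p. Expected payoff against L: 5p + (-2)(1−p) = 7p − 2; against C: (-9)p + (-1)(1−p) = −8p − 1.
Setting these equal: 7p − 2 = −8p − 1 ⇒ 15p = 1 ⇒ p = 1/15, and the value is (7)·(1/15) − 2 = -23/15.
For Column: with q = P(L), equating a1's and a2's payoffs gives 14q − 9 = −q − 1 ⇒ q = 8/15.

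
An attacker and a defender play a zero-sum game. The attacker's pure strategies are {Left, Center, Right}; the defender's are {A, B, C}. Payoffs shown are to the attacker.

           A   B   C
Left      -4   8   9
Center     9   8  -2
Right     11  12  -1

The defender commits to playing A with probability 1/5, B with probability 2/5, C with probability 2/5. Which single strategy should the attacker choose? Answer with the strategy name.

Right

Expected payoff of Left: (1/5)·(-4) + (2/5)·8 + (2/5)·9 = 6.
Expected payoff of Center: (1/5)·9 + (2/5)·8 + (2/5)·(-2) = 21/5.
Expected payoff of Right: (1/5)·11 + (2/5)·12 + (2/5)·(-1) = 33/5.
The largest is 33/5, so the attacker's best response is Right.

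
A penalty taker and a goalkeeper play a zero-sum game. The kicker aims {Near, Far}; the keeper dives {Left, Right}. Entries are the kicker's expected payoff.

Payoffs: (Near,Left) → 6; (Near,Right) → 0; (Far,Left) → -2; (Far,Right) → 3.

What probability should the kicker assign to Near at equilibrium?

Row minima: Near → 0, Far → -2; maximin = 0.
Column maxima: Left → 6, Right → 3; minimax = 3.
0 ≠ 3, so there is no saddle point; optimal play is mixed.
Let the kicker play Near with probability p. Expected payoff against Left: 6p + (-2)(1−p) = 8p − 2; against Right: 0p + 3(1−p) = −3p + 3.
Setting these equal: 8p − 2 = −3p + 3 ⇒ 11p = 5 ⇒ p = 5/11, and the value is (8)·(5/11) − 2 = 18/11.
For the keeper: with q = P(Left), equating Near's and Far's payoffs gives 6q = −5q + 3 ⇒ q = 3/11.

5/11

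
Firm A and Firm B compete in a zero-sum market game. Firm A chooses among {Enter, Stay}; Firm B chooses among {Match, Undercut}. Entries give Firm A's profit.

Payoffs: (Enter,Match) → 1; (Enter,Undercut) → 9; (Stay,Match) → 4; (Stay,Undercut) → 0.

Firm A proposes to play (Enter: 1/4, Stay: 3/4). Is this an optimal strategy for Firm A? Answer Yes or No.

No

Against Match this mix gives (1/4)·1 + (3/4)·4 = 13/4.
Against Undercut this mix gives (1/4)·9 + (3/4)·0 = 9/4.
Firm B will play Undercut, holding Firm A to 9/4. Shifting weight toward the row that does better against Undercut would raise this floor (the equalizing mix achieves 3 against both Undercut and Match), so the proposed strategy is not optimal.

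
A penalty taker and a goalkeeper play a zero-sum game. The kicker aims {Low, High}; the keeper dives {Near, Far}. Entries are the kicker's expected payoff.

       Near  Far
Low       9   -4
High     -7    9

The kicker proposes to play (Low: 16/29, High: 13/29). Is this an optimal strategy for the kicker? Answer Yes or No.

Yes

Against Near this mix gives (16/29)·9 + (13/29)·(-7) = 53/29.
Against Far this mix gives (16/29)·(-4) + (13/29)·9 = 53/29.
All of the keeper's active replies (Near, Far) yield 53/29, and no column does worse for the kicker. The mix makes the keeper indifferent and guarantees 53/29, so it is optimal.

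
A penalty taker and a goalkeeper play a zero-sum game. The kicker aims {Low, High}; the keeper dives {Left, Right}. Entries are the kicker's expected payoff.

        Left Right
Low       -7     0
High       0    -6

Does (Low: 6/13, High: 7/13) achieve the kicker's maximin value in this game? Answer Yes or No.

Against Left this mix gives (6/13)·(-7) + (7/13)·0 = -42/13.
Against Right this mix gives (6/13)·0 + (7/13)·(-6) = -42/13.
All of the keeper's active replies (Left, Right) yield -42/13, and no column does worse for the kicker. The mix makes the keeper indifferent and guarantees -42/13, so it is optimal.

Yes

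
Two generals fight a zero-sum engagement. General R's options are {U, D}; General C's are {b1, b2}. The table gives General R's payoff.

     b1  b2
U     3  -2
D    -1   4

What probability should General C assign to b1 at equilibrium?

Row minima: U → -2, D → -1; maximin = -1.
Column maxima: b1 → 3, b2 → 4; minimax = 3.
-1 ≠ 3, so there is no saddle point; optimal play is mixed.
Let General R play U with probability p. Expected payoff against b1: 3p + (-1)(1−p) = 4p − 1; against b2: (-2)p + 4(1−p) = −6p + 4.
Setting these equal: 4p − 1 = −6p + 4 ⇒ 10p = 5 ⇒ p = 1/2, and the value is (4)·(1/2) − 1 = 1.
For General C: with q = P(b1), equating U's and D's payoffs gives 5q − 2 = −5q + 4 ⇒ q = 3/5.

3/5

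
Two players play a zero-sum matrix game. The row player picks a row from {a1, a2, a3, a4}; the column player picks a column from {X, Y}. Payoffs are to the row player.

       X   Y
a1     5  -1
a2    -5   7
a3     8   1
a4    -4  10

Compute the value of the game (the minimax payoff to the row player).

4

Row minima: a1 → -1, a2 → -5, a3 → 1, a4 → -4; maximin = 1.
Column maxima: X → 8, Y → 10; minimax = 8.
1 ≠ 8, so there is no saddle point; optimal play is mixed.
a1 is strictly dominated by a3, so the row player never plays it.
a2 is strictly dominated by a4, so the row player never plays it.
On the remaining 2×2 (a3, a4 vs X, Y):
Let the row player play a3 with probability p. Expected payoff against X: 8p + (-4)(1−p) = 12p − 4; against Y: 1p + 10(1−p) = −9p + 10.
Setting these equal: 12p − 4 = −9p + 10 ⇒ 21p = 14 ⇒ p = 2/3, and the value is (12)·(2/3) − 4 = 4.
For the column player: with q = P(X), equating a3's and a4's payoffs gives 7q + 1 = −14q + 10 ⇒ q = 3/7.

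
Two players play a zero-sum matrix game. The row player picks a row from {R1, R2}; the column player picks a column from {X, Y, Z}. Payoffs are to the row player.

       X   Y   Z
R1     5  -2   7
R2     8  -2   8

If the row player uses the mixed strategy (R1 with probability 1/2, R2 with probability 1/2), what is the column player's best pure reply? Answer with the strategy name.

Y

If the column player plays X, the row player's expected payoff is (1/2)·5 + (1/2)·8 = 13/2.
If the column player plays Y, the row player's expected payoff is (1/2)·(-2) + (1/2)·(-2) = -2.
If the column player plays Z, the row player's expected payoff is (1/2)·7 + (1/2)·8 = 15/2.
The column player minimizes the row player's payoff; the smallest is -2, so the best response is Y.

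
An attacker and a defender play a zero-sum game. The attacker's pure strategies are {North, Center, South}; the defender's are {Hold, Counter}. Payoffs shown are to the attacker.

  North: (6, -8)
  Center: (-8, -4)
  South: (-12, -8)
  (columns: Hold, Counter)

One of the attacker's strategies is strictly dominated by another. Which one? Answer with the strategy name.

South

Center gives a strictly higher payoff than South against every column: -8 > -12, -4 > -8.
So South is strictly dominated and the attacker never plays it.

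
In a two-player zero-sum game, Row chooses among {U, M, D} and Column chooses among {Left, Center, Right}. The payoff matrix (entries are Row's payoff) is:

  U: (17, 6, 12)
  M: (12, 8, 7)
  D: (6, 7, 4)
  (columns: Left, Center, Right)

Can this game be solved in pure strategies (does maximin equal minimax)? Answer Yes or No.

No

Row minima: U → 6, M → 7, D → 4; maximin = 7.
Column maxima: Left → 17, Center → 8, Right → 12; minimax = 8.
7 ≠ 8, so no pure-strategy equilibrium exists.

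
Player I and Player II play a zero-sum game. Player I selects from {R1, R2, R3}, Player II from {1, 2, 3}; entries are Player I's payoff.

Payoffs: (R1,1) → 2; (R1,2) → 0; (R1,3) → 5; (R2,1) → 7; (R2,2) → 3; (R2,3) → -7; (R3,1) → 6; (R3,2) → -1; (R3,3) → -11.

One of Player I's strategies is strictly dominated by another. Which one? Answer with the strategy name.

R2 gives a strictly higher payoff than R3 against every column: 7 > 6, 3 > -1, -7 > -11.
So R3 is strictly dominated and Player I never plays it.

R3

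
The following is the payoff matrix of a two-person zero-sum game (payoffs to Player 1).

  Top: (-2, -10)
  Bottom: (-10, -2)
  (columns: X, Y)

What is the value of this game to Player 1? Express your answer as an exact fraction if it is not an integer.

Row minima: Top → -10, Bottom → -10; maximin = -10.
Column maxima: X → -2, Y → -2; minimax = -2.
-10 ≠ -2, so there is no saddle point; optimal play is mixed.
Let Player 1 play Top with probability p. Expected payoff against X: (-2)p + (-10)(1−p) = 8p − 10; against Y: (-10)p + (-2)(1−p) = −8p − 2.
Setting these equal: 8p − 10 = −8p − 2 ⇒ 16p = 8 ⇒ p = 1/2, and the value is (8)·(1/2) − 10 = -6.
For Player 2: with q = P(X), equating Top's and Bottom's payoffs gives 8q − 10 = −8q − 2 ⇒ q = 1/2.

-6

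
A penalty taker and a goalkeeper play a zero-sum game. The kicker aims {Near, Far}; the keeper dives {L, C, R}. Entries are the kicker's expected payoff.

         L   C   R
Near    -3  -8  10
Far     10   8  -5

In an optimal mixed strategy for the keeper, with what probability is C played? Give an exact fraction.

15/31

Row minima: Near → -8, Far → -5; maximin = -5.
Column maxima: L → 10, C → 8, R → 10; minimax = 8.
-5 ≠ 8, so there is no saddle point; optimal play is mixed.
L is strictly dominated by C (it gives the kicker strictly more in every row), so the keeper never plays it.
On the remaining 2×2 (Near, Far vs C, R):
Let the kicker play Near with probability p. Expected payoff against C: (-8)p + 8(1−p) = −16p + 8; against R: 10p + (-5)(1−p) = 15p − 5.
Setting these equal: −16p + 8 = 15p − 5 ⇒ −31p = -13 ⇒ p = 13/31, and the value is (-16)·(13/31) + 8 = 40/31.
For the keeper: with q = P(C), equating Near's and Far's payoffs gives −18q + 10 = 13q − 5 ⇒ q = 15/31.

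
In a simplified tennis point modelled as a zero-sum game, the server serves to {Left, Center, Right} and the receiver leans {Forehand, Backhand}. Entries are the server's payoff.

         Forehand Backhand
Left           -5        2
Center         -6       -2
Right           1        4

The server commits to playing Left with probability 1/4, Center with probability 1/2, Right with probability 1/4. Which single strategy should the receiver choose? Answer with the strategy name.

Forehand

If the receiver plays Forehand, the server's expected payoff is (1/4)·(-5) + (1/2)·(-6) + (1/4)·1 = -4.
If the receiver plays Backhand, the server's expected payoff is (1/4)·2 + (1/2)·(-2) + (1/4)·4 = 1/2.
The receiver minimizes the server's payoff; the smallest is -4, so the best response is Forehand.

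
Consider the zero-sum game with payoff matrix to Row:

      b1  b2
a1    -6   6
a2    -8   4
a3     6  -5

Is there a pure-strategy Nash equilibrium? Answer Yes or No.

No

Row minima: a1 → -6, a2 → -8, a3 → -5; maximin = -5.
Column maxima: b1 → 6, b2 → 6; minimax = 6.
-5 ≠ 6, so no pure-strategy equilibrium exists.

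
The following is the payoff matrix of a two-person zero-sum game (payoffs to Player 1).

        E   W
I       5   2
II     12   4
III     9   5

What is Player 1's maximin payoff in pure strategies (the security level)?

Row minima: I → 2, II → 4, III → 5.
The best of these is 5.

5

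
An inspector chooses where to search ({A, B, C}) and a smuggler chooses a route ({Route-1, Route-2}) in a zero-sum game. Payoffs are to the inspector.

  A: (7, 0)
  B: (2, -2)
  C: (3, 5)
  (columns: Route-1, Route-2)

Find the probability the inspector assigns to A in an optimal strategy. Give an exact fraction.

2/9

Row minima: A → 0, B → -2, C → 3; maximin = 3.
Column maxima: Route-1 → 7, Route-2 → 5; minimax = 5.
3 ≠ 5, so there is no saddle point; optimal play is mixed.
B is strictly dominated by A, so the inspector never plays it.
On the remaining 2×2 (A, C vs Route-1, Route-2):
Let the inspector play A with probability p. Expected payoff against Route-1: 7p + 3(1−p) = 4p + 3; against Route-2: 0p + 5(1−p) = −5p + 5.
Setting these equal: 4p + 3 = −5p + 5 ⇒ 9p = 2 ⇒ p = 2/9, and the value is (4)·(2/9) + 3 = 35/9.
For the smuggler: with q = P(Route-1), equating A's and C's payoffs gives 7q = −2q + 5 ⇒ q = 5/9.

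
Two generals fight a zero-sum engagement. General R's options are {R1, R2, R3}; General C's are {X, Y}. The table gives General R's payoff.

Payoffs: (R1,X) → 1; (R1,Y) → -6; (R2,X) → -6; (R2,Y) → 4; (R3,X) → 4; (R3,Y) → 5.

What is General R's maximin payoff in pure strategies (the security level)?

4

Row minima: R1 → -6, R2 → -6, R3 → 4.
The best of these is 4.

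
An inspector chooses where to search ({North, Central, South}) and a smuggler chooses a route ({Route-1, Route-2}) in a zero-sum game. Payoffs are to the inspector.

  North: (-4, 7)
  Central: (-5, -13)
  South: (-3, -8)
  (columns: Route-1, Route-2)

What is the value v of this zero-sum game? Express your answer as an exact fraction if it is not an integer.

Row minima: North → -4, Central → -13, South → -8; maximin = -4.
Column maxima: Route-1 → -3, Route-2 → 7; minimax = -3.
-4 ≠ -3, so there is no saddle point; optimal play is mixed.
Central is strictly dominated by North, so the inspector never plays it.
On the remaining 2×2 (North, South vs Route-1, Route-2):
Let the inspector play North with probability p. Expected payoff against Route-1: (-4)p + (-3)(1−p) = −p − 3; against Route-2: 7p + (-8)(1−p) = 15p − 8.
Setting these equal: −p − 3 = 15p − 8 ⇒ −16p = -5 ⇒ p = 5/16, and the value is (-1)·(5/16) − 3 = -53/16.
For the smuggler: with q = P(Route-1), equating North's and South's payoffs gives −11q + 7 = 5q − 8 ⇒ q = 15/16.

-53/16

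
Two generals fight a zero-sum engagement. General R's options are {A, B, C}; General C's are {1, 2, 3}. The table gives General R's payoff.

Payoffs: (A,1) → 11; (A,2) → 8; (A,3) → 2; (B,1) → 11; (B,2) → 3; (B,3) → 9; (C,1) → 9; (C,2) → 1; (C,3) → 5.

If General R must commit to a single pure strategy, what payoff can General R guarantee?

Row minima: A → 2, B → 3, C → 1.
The best of these is 3.

3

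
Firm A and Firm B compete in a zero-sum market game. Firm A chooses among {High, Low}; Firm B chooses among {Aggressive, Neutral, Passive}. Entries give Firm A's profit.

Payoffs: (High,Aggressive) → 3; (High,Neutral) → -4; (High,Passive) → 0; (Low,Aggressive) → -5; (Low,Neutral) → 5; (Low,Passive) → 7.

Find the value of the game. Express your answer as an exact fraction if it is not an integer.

-5/17

Row minima: High → -4, Low → -5; maximin = -4.
Column maxima: Aggressive → 3, Neutral → 5, Passive → 7; minimax = 3.
-4 ≠ 3, so there is no saddle point; optimal play is mixed.
Passive is strictly dominated by Neutral (it gives Firm A strictly more in every row), so Firm B never plays it.
On the remaining 2×2 (High, Low vs Aggressive, Neutral):
Let Firm A play High with probability p. Expected payoff against Aggressive: 3p + (-5)(1−p) = 8p − 5; against Neutral: (-4)p + 5(1−p) = −9p + 5.
Setting these equal: 8p − 5 = −9p + 5 ⇒ 17p = 10 ⇒ p = 10/17, and the value is (8)·(10/17) − 5 = -5/17.
For Firm B: with q = P(Aggressive), equating High's and Low's payoffs gives 7q − 4 = −10q + 5 ⇒ q = 9/17.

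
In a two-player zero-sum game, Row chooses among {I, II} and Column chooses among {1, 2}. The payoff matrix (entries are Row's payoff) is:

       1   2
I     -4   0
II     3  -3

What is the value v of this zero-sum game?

Row minima: I → -4, II → -3; maximin = -3.
Column maxima: 1 → 3, 2 → 0; minimax = 0.
-3 ≠ 0, so there is no saddle point; optimal play is mixed.
Let Row play I with probability p. Expected payoff against 1: (-4)p + 3(1−p) = −7p + 3; against 2: 0p + (-3)(1−p) = 3p − 3.
Setting these equal: −7p + 3 = 3p − 3 ⇒ −10p = -6 ⇒ p = 3/5, and the value is (-7)·(3/5) + 3 = -6/5.
For Column: with q = P(1), equating I's and II's payoffs gives −4q = 6q − 3 ⇒ q = 3/10.

-6/5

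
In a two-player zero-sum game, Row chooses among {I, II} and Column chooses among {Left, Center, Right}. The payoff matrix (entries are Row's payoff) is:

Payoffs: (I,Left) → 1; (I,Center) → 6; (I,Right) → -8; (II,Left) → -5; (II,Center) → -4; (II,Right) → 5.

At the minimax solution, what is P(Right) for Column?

Row minima: I → -8, II → -5; maximin = -5.
Column maxima: Left → 1, Center → 6, Right → 5; minimax = 1.
-5 ≠ 1, so there is no saddle point; optimal play is mixed.
Center is strictly dominated by Left (it gives Row strictly more in every row), so Column never plays it.
On the remaining 2×2 (I, II vs Left, Right):
Let Row play I with probability p. Expected payoff against Left: 1p + (-5)(1−p) = 6p − 5; against Right: (-8)p + 5(1−p) = −13p + 5.
Setting these equal: 6p − 5 = −13p + 5 ⇒ 19p = 10 ⇒ p = 10/19, and the value is (6)·(10/19) − 5 = -35/19.
For Column: with q = P(Left), equating I's and II's payoffs gives 9q − 8 = −10q + 5 ⇒ q = 13/19.

6/19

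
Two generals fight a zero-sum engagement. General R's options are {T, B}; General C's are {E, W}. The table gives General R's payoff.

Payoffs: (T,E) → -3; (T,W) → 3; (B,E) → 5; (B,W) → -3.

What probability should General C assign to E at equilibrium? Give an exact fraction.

Row minima: T → -3, B → -3; maximin = -3.
Column maxima: E → 5, W → 3; minimax = 3.
-3 ≠ 3, so there is no saddle point; optimal play is mixed.
Let General R play T with probability p. Expected payoff against E: (-3)p + 5(1−p) = −8p + 5; against W: 3p + (-3)(1−p) = 6p − 3.
Setting these equal: −8p + 5 = 6p − 3 ⇒ −14p = -8 ⇒ p = 4/7, and the value is (-8)·(4/7) + 5 = 3/7.
For General C: with q = P(E), equating T's and B's payoffs gives −6q + 3 = 8q − 3 ⇒ q = 3/7.

3/7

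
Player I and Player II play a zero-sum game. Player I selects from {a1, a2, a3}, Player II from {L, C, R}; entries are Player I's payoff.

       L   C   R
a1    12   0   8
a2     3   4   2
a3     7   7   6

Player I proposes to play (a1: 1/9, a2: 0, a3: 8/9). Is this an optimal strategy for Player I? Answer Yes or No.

Yes

Against L this mix gives (1/9)·12 + (8/9)·7 = 68/9.
Against C this mix gives (1/9)·0 + (8/9)·7 = 56/9.
Against R this mix gives (1/9)·8 + (8/9)·6 = 56/9.
All of Player II's active replies (C, R) yield 56/9, and no column does worse for Player I. The mix makes Player II indifferent and guarantees 56/9, so it is optimal.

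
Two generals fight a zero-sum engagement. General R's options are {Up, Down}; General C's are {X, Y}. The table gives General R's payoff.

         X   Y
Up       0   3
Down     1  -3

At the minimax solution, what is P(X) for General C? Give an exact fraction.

Row minima: Up → 0, Down → -3; maximin = 0.
Column maxima: X → 1, Y → 3; minimax = 1.
0 ≠ 1, so there is no saddle point; optimal play is mixed.
Let General R play Up with probability p. Expected payoff against X: 0p + 1(1−p) = −p + 1; against Y: 3p + (-3)(1−p) = 6p − 3.
Setting these equal: −p + 1 = 6p − 3 ⇒ −7p = -4 ⇒ p = 4/7, and the value is (-1)·(4/7) + 1 = 3/7.
For General C: with q = P(X), equating Up's and Down's payoffs gives −3q + 3 = 4q − 3 ⇒ q = 6/7.

6/7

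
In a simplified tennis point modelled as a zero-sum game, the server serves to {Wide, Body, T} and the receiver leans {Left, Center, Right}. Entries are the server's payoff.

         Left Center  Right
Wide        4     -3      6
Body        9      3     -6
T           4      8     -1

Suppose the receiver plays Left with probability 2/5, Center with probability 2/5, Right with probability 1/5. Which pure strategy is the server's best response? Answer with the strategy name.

T

Expected payoff of Wide: (2/5)·4 + (2/5)·(-3) + (1/5)·6 = 8/5.
Expected payoff of Body: (2/5)·9 + (2/5)·3 + (1/5)·(-6) = 18/5.
Expected payoff of T: (2/5)·4 + (2/5)·8 + (1/5)·(-1) = 23/5.
The largest is 23/5, so the server's best response is T.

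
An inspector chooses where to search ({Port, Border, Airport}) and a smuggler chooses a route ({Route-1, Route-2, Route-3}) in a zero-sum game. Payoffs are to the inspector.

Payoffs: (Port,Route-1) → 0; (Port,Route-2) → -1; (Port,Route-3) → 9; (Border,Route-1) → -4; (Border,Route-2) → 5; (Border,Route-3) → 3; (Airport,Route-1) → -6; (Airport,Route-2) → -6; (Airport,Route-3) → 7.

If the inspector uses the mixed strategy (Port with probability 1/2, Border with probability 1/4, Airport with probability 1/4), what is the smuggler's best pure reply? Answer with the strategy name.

If the smuggler plays Route-1, the inspector's expected payoff is (1/2)·0 + (1/4)·(-4) + (1/4)·(-6) = -5/2.
If the smuggler plays Route-2, the inspector's expected payoff is (1/2)·(-1) + (1/4)·5 + (1/4)·(-6) = -3/4.
If the smuggler plays Route-3, the inspector's expected payoff is (1/2)·9 + (1/4)·3 + (1/4)·7 = 7.
The smuggler minimizes the inspector's payoff; the smallest is -5/2, so the best response is Route-1.

Route-1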